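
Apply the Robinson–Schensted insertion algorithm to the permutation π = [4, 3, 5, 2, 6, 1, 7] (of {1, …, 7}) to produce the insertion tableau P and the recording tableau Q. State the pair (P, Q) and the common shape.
P = [1, 5, 6, 7] / [2] / [3] / [4];  Q = [1, 3, 5, 7] / [2] / [4] / [6];  common shape = (4, 1, 1, 1)

Row-insert the values π_1, π_2, … into P one at a time, bumping the leftmost entry strictly greater than the inserted value down to the next row. The recording tableau Q records, in position (i, j), the step at which that cell was added to P.
  Insert 4 (step 1): P = [4];  Q = [1]
  Insert 3 (step 2): P = [3] / [4];  Q = [1] / [2]
  Insert 5 (step 3): P = [3, 5] / [4];  Q = [1, 3] / [2]
  Insert 2 (step 4): P = [2, 5] / [3] / [4];  Q = [1, 3] / [2] / [4]
  Insert 6 (step 5): P = [2, 5, 6] / [3] / [4];  Q = [1, 3, 5] / [2] / [4]
  Insert 1 (step 6): P = [1, 5, 6] / [2] / [3] / [4];  Q = [1, 3, 5] / [2] / [4] / [6]
  Insert 7 (step 7): P = [1, 5, 6, 7] / [2] / [3] / [4];  Q = [1, 3, 5, 7] / [2] / [4] / [6]
Final shape: (4, 1, 1, 1).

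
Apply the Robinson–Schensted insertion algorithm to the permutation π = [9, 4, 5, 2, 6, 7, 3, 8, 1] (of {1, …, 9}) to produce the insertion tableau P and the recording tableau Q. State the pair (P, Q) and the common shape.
P = [1, 3, 6, 7, 8] / [2, 5] / [4] / [9];  Q = [1, 3, 5, 6, 8] / [2, 7] / [4] / [9];  common shape = (5, 2, 1, 1)

Row-insert the values π_1, π_2, … into P one at a time, bumping the leftmost entry strictly greater than the inserted value down to the next row. The recording tableau Q records, in position (i, j), the step at which that cell was added to P.
  Insert 9 (step 1): P = [9];  Q = [1]
  Insert 4 (step 2): P = [4] / [9];  Q = [1] / [2]
  Insert 5 (step 3): P = [4, 5] / [9];  Q = [1, 3] / [2]
  Insert 2 (step 4): P = [2, 5] / [4] / [9];  Q = [1, 3] / [2] / [4]
  Insert 6 (step 5): P = [2, 5, 6] / [4] / [9];  Q = [1, 3, 5] / [2] / [4]
  Insert 7 (step 6): P = [2, 5, 6, 7] / [4] / [9];  Q = [1, 3, 5, 6] / [2] / [4]
  Insert 3 (step 7): P = [2, 3, 6, 7] / [4, 5] / [9];  Q = [1, 3, 5, 6] / [2, 7] / [4]
  Insert 8 (step 8): P = [2, 3, 6, 7, 8] / [4, 5] / [9];  Q = [1, 3, 5, 6, 8] / [2, 7] / [4]
  Insert 1 (step 9): P = [1, 3, 6, 7, 8] / [2, 5] / [4] / [9];  Q = [1, 3, 5, 6, 8] / [2, 7] / [4] / [9]
Final shape: (5, 2, 1, 1).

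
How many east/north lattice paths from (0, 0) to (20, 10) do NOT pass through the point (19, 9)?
Number of paths = 16231215

Total paths from (0, 0) to (20, 10): C(30, 20) = 30045015. Paths through (19, 9): (paths (0, 0) → (19, 9)) × (paths (19, 9) → (20, 10)) = C(28, 19) · C(2, 1) = 6906900 · 2 = 13813800. Avoidance count = 30045015 − 13813800 = 16231215.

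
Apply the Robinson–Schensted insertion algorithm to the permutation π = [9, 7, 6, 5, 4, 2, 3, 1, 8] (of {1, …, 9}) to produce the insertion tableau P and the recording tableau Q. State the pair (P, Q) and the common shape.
P = [1, 3, 8] / [2] / [4] / [5] / [6] / [7] / [9];  Q = [1, 7, 9] / [2] / [3] / [4] / [5] / [6] / [8];  common shape = (3, 1, 1, 1, 1, 1, 1)

Row-insert the values π_1, π_2, … into P one at a time, bumping the leftmost entry strictly greater than the inserted value down to the next row. The recording tableau Q records, in position (i, j), the step at which that cell was added to P.
  Insert 9 (step 1): P = [9];  Q = [1]
  Insert 7 (step 2): P = [7] / [9];  Q = [1] / [2]
  Insert 6 (step 3): P = [6] / [7] / [9];  Q = [1] / [2] / [3]
  Insert 5 (step 4): P = [5] / [6] / [7] / [9];  Q = [1] / [2] / [3] / [4]
  Insert 4 (step 5): P = [4] / [5] / [6] / [7] / [9];  Q = [1] / [2] / [3] / [4] / [5]
  Insert 2 (step 6): P = [2] / [4] / [5] / [6] / [7] / [9];  Q = [1] / [2] / [3] / [4] / [5] / [6]
  Insert 3 (step 7): P = [2, 3] / [4] / [5] / [6] / [7] / [9];  Q = [1, 7] / [2] / [3] / [4] / [5] / [6]
  Insert 1 (step 8): P = [1, 3] / [2] / [4] / [5] / [6] / [7] / [9];  Q = [1, 7] / [2] / [3] / [4] / [5] / [6] / [8]
  Insert 8 (step 9): P = [1, 3, 8] / [2] / [4] / [5] / [6] / [7] / [9];  Q = [1, 7, 9] / [2] / [3] / [4] / [5] / [6] / [8]
Final shape: (3, 1, 1, 1, 1, 1, 1).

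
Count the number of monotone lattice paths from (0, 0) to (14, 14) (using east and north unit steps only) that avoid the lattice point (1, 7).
Number of paths = 39496440

Total paths from (0, 0) to (14, 14): C(28, 14) = 40116600. Paths through (1, 7): (paths (0, 0) → (1, 7)) × (paths (1, 7) → (14, 14)) = C(8, 1) · C(20, 13) = 8 · 77520 = 620160. Avoidance count = 40116600 − 620160 = 39496440.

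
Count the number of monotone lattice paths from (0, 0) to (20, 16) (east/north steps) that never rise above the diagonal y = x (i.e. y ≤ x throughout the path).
Number of paths = 1739969550

By the reflection principle (André's argument), the number of monotone paths to (20, 16) with n ≤ m that never go above y = x is C(36, 20) − C(36, 21) = 7307872110 − 5567902560 = 1739969550.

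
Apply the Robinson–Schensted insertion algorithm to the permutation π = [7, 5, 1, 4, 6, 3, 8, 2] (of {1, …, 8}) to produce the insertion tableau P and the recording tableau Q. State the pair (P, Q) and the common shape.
P = [1, 2, 6, 8] / [3] / [4] / [5] / [7];  Q = [1, 4, 5, 7] / [2] / [3] / [6] / [8];  common shape = (4, 1, 1, 1, 1)

Row-insert the values π_1, π_2, … into P one at a time, bumping the leftmost entry strictly greater than the inserted value down to the next row. The recording tableau Q records, in position (i, j), the step at which that cell was added to P.
  Insert 7 (step 1): P = [7];  Q = [1]
  Insert 5 (step 2): P = [5] / [7];  Q = [1] / [2]
  Insert 1 (step 3): P = [1] / [5] / [7];  Q = [1] / [2] / [3]
  Insert 4 (step 4): P = [1, 4] / [5] / [7];  Q = [1, 4] / [2] / [3]
  Insert 6 (step 5): P = [1, 4, 6] / [5] / [7];  Q = [1, 4, 5] / [2] / [3]
  Insert 3 (step 6): P = [1, 3, 6] / [4] / [5] / [7];  Q = [1, 4, 5] / [2] / [3] / [6]
  Insert 8 (step 7): P = [1, 3, 6, 8] / [4] / [5] / [7];  Q = [1, 4, 5, 7] / [2] / [3] / [6]
  Insert 2 (step 8): P = [1, 2, 6, 8] / [3] / [4] / [5] / [7];  Q = [1, 4, 5, 7] / [2] / [3] / [6] / [8]
Final shape: (4, 1, 1, 1, 1).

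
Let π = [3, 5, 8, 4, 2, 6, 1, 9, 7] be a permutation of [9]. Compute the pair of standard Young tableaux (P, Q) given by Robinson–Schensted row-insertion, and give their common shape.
P = [1, 4, 6, 7] / [2, 8, 9] / [3] / [5];  Q = [1, 2, 3, 8] / [4, 6, 9] / [5] / [7];  common shape = (4, 3, 1, 1)

Row-insert the values π_1, π_2, … into P one at a time, bumping the leftmost entry strictly greater than the inserted value down to the next row. The recording tableau Q records, in position (i, j), the step at which that cell was added to P.
  Insert 3 (step 1): P = [3];  Q = [1]
  Insert 5 (step 2): P = [3, 5];  Q = [1, 2]
  Insert 8 (step 3): P = [3, 5, 8];  Q = [1, 2, 3]
  Insert 4 (step 4): P = [3, 4, 8] / [5];  Q = [1, 2, 3] / [4]
  Insert 2 (step 5): P = [2, 4, 8] / [3] / [5];  Q = [1, 2, 3] / [4] / [5]
  Insert 6 (step 6): P = [2, 4, 6] / [3, 8] / [5];  Q = [1, 2, 3] / [4, 6] / [5]
  Insert 1 (step 7): P = [1, 4, 6] / [2, 8] / [3] / [5];  Q = [1, 2, 3] / [4, 6] / [5] / [7]
  Insert 9 (step 8): P = [1, 4, 6, 9] / [2, 8] / [3] / [5];  Q = [1, 2, 3, 8] / [4, 6] / [5] / [7]
  Insert 7 (step 9): P = [1, 4, 6, 7] / [2, 8, 9] / [3] / [5];  Q = [1, 2, 3, 8] / [4, 6, 9] / [5] / [7]
Final shape: (4, 3, 1, 1).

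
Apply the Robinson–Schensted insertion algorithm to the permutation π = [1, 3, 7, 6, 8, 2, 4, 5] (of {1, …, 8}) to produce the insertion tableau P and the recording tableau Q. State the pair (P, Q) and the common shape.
P = [1, 2, 4, 5] / [3, 6, 8] / [7];  Q = [1, 2, 3, 5] / [4, 7, 8] / [6];  common shape = (4, 3, 1)

Row-insert the values π_1, π_2, … into P one at a time, bumping the leftmost entry strictly greater than the inserted value down to the next row. The recording tableau Q records, in position (i, j), the step at which that cell was added to P.
  Insert 1 (step 1): P = [1];  Q = [1]
  Insert 3 (step 2): P = [1, 3];  Q = [1, 2]
  Insert 7 (step 3): P = [1, 3, 7];  Q = [1, 2, 3]
  Insert 6 (step 4): P = [1, 3, 6] / [7];  Q = [1, 2, 3] / [4]
  Insert 8 (step 5): P = [1, 3, 6, 8] / [7];  Q = [1, 2, 3, 5] / [4]
  Insert 2 (step 6): P = [1, 2, 6, 8] / [3] / [7];  Q = [1, 2, 3, 5] / [4] / [6]
  Insert 4 (step 7): P = [1, 2, 4, 8] / [3, 6] / [7];  Q = [1, 2, 3, 5] / [4, 7] / [6]
  Insert 5 (step 8): P = [1, 2, 4, 5] / [3, 6, 8] / [7];  Q = [1, 2, 3, 5] / [4, 7, 8] / [6]
Final shape: (4, 3, 1).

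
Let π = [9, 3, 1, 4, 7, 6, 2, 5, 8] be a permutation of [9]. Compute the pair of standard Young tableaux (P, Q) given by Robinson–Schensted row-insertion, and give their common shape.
P = [1, 2, 5, 8] / [3, 4, 6] / [7] / [9];  Q = [1, 4, 5, 9] / [2, 6, 8] / [3] / [7];  common shape = (4, 3, 1, 1)

Row-insert the values π_1, π_2, … into P one at a time, bumping the leftmost entry strictly greater than the inserted value down to the next row. The recording tableau Q records, in position (i, j), the step at which that cell was added to P.
  Insert 9 (step 1): P = [9];  Q = [1]
  Insert 3 (step 2): P = [3] / [9];  Q = [1] / [2]
  Insert 1 (step 3): P = [1] / [3] / [9];  Q = [1] / [2] / [3]
  Insert 4 (step 4): P = [1, 4] / [3] / [9];  Q = [1, 4] / [2] / [3]
  Insert 7 (step 5): P = [1, 4, 7] / [3] / [9];  Q = [1, 4, 5] / [2] / [3]
  Insert 6 (step 6): P = [1, 4, 6] / [3, 7] / [9];  Q = [1, 4, 5] / [2, 6] / [3]
  Insert 2 (step 7): P = [1, 2, 6] / [3, 4] / [7] / [9];  Q = [1, 4, 5] / [2, 6] / [3] / [7]
  Insert 5 (step 8): P = [1, 2, 5] / [3, 4, 6] / [7] / [9];  Q = [1, 4, 5] / [2, 6, 8] / [3] / [7]
  Insert 8 (step 9): P = [1, 2, 5, 8] / [3, 4, 6] / [7] / [9];  Q = [1, 4, 5, 9] / [2, 6, 8] / [3] / [7]
Final shape: (4, 3, 1, 1).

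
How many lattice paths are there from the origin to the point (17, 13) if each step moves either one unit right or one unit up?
Number of paths = 119759850

A monotone lattice path from (0, 0) to (17, 13) consists of 17 east steps and 13 north steps in some order, so it is determined by which 17 of the 30 steps are east. The count is C(30, 17) = 119759850.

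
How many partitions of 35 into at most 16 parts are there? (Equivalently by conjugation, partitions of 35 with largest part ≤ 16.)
p(35, parts ≤ 16) = 13287

Use the recurrence p(n, m) = p(n, m−1) + p(n−m, m): either the largest part is < m (count p(n, m−1)) or the largest part is exactly m (remove one copy of m, count p(n−m, m)). With p(0, ·) = 1 this gives p(35, parts ≤ 16) = 13287. (By conjugating Young diagrams, this also counts partitions of 35 into at most 16 parts.)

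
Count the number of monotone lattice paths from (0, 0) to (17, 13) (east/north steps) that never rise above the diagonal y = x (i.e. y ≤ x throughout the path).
Number of paths = 33266625

By the reflection principle (André's argument), the number of monotone paths to (17, 13) with n ≤ m that never go above y = x is C(30, 17) − C(30, 18) = 119759850 − 86493225 = 33266625.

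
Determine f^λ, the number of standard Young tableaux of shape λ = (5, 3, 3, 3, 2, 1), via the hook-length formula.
# SYT of shape (5, 3, 3, 3, 2, 1) = 1633632

Hook-length formula: f^λ = n! / Π hook(c), product over all cells c of the Young diagram. For λ = (5, 3, 3, 3, 2, 1), n = 17 boxes. Hook lengths by row (left-to-right, top-to-bottom): [10, 8, 6, 2, 1]; [7, 5, 3]; [6, 4, 2]; [5, 3, 1]; [3, 1]; [1]. Product of hooks = 217728000. So f^λ = 17! / 217728000 = 355687428096000 / 217728000 = 1633632.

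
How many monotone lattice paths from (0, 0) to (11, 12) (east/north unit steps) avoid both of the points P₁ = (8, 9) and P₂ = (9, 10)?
Number of paths = 603330

Inclusion–exclusion. Total paths: C(23, 11) = 1352078. Through P₁: C(17, 8)·C(6, 3) = 486200. Through P₂: C(19, 9)·C(4, 2) = 554268. Since P₁ is strictly southwest of P₂, a monotone path through both must visit P₁ then P₂; paths through both = C(17, 8)·C(2, 1)·C(4, 2) = 291720. Avoid both = 1352078 − 486200 − 554268 + 291720 = 603330.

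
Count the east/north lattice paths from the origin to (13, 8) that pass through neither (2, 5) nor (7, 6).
Number of paths = 151326

Inclusion–exclusion. Total paths: C(21, 13) = 203490. Through P₁: C(7, 2)·C(14, 11) = 7644. Through P₂: C(13, 7)·C(8, 6) = 48048. Since P₁ is strictly southwest of P₂, a monotone path through both must visit P₁ then P₂; paths through both = C(7, 2)·C(6, 5)·C(8, 6) = 3528. Avoid both = 203490 − 7644 − 48048 + 3528 = 151326.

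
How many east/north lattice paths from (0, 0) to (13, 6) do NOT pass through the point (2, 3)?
Number of paths = 23492

Total paths from (0, 0) to (13, 6): C(19, 13) = 27132. Paths through (2, 3): (paths (0, 0) → (2, 3)) × (paths (2, 3) → (13, 6)) = C(5, 2) · C(14, 11) = 10 · 364 = 3640. Avoidance count = 27132 − 3640 = 23492.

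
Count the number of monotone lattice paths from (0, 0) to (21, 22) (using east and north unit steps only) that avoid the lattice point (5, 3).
Number of paths = 824693460660

Total paths from (0, 0) to (21, 22): C(43, 21) = 1052049481860. Paths through (5, 3): (paths (0, 0) → (5, 3)) × (paths (5, 3) → (21, 22)) = C(8, 5) · C(35, 16) = 56 · 4059928950 = 227356021200. Avoidance count = 1052049481860 − 227356021200 = 824693460660.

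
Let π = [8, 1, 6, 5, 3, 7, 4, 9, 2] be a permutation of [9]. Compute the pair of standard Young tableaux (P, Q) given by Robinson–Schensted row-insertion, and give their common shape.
P = [1, 2, 4, 9] / [3, 7] / [5] / [6] / [8];  Q = [1, 3, 6, 8] / [2, 7] / [4] / [5] / [9];  common shape = (4, 2, 1, 1, 1)

Row-insert the values π_1, π_2, … into P one at a time, bumping the leftmost entry strictly greater than the inserted value down to the next row. The recording tableau Q records, in position (i, j), the step at which that cell was added to P.
  Insert 8 (step 1): P = [8];  Q = [1]
  Insert 1 (step 2): P = [1] / [8];  Q = [1] / [2]
  Insert 6 (step 3): P = [1, 6] / [8];  Q = [1, 3] / [2]
  Insert 5 (step 4): P = [1, 5] / [6] / [8];  Q = [1, 3] / [2] / [4]
  Insert 3 (step 5): P = [1, 3] / [5] / [6] / [8];  Q = [1, 3] / [2] / [4] / [5]
  Insert 7 (step 6): P = [1, 3, 7] / [5] / [6] / [8];  Q = [1, 3, 6] / [2] / [4] / [5]
  Insert 4 (step 7): P = [1, 3, 4] / [5, 7] / [6] / [8];  Q = [1, 3, 6] / [2, 7] / [4] / [5]
  Insert 9 (step 8): P = [1, 3, 4, 9] / [5, 7] / [6] / [8];  Q = [1, 3, 6, 8] / [2, 7] / [4] / [5]
  Insert 2 (step 9): P = [1, 2, 4, 9] / [3, 7] / [5] / [6] / [8];  Q = [1, 3, 6, 8] / [2, 7] / [4] / [5] / [9]
Final shape: (4, 2, 1, 1, 1).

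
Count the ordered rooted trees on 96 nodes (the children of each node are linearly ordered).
C_95 = 944973797977428207852605870454939596837230758234904050

These ordered rooted trees are counted by the Catalan number C_n = (1/(n + 1)) · C(2n, n). For n = 95: C_95 = (1/96) · C(190, 95) = 90717484605833107953850163563674201296374152790550788800/96 = 944973797977428207852605870454939596837230758234904050.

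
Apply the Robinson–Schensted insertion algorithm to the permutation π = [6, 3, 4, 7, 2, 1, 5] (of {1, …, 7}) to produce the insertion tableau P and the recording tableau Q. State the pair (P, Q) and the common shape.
P = [1, 4, 5] / [2, 7] / [3] / [6];  Q = [1, 3, 4] / [2, 7] / [5] / [6];  common shape = (3, 2, 1, 1)

Row-insert the values π_1, π_2, … into P one at a time, bumping the leftmost entry strictly greater than the inserted value down to the next row. The recording tableau Q records, in position (i, j), the step at which that cell was added to P.
  Insert 6 (step 1): P = [6];  Q = [1]
  Insert 3 (step 2): P = [3] / [6];  Q = [1] / [2]
  Insert 4 (step 3): P = [3, 4] / [6];  Q = [1, 3] / [2]
  Insert 7 (step 4): P = [3, 4, 7] / [6];  Q = [1, 3, 4] / [2]
  Insert 2 (step 5): P = [2, 4, 7] / [3] / [6];  Q = [1, 3, 4] / [2] / [5]
  Insert 1 (step 6): P = [1, 4, 7] / [2] / [3] / [6];  Q = [1, 3, 4] / [2] / [5] / [6]
  Insert 5 (step 7): P = [1, 4, 5] / [2, 7] / [3] / [6];  Q = [1, 3, 4] / [2, 7] / [5] / [6]
Final shape: (3, 2, 1, 1).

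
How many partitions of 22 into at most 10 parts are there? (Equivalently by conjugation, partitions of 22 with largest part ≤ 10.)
p(22, parts ≤ 10) = 807

Use the recurrence p(n, m) = p(n, m−1) + p(n−m, m): either the largest part is < m (count p(n, m−1)) or the largest part is exactly m (remove one copy of m, count p(n−m, m)). With p(0, ·) = 1 this gives p(22, parts ≤ 10) = 807. (By conjugating Young diagrams, this also counts partitions of 22 into at most 10 parts.)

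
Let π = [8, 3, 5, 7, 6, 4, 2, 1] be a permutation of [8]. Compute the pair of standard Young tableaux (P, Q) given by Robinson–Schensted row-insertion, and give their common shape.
P = [1, 4, 6] / [2] / [3] / [5] / [7] / [8];  Q = [1, 3, 4] / [2] / [5] / [6] / [7] / [8];  common shape = (3, 1, 1, 1, 1, 1)

Row-insert the values π_1, π_2, … into P one at a time, bumping the leftmost entry strictly greater than the inserted value down to the next row. The recording tableau Q records, in position (i, j), the step at which that cell was added to P.
  Insert 8 (step 1): P = [8];  Q = [1]
  Insert 3 (step 2): P = [3] / [8];  Q = [1] / [2]
  Insert 5 (step 3): P = [3, 5] / [8];  Q = [1, 3] / [2]
  Insert 7 (step 4): P = [3, 5, 7] / [8];  Q = [1, 3, 4] / [2]
  Insert 6 (step 5): P = [3, 5, 6] / [7] / [8];  Q = [1, 3, 4] / [2] / [5]
  Insert 4 (step 6): P = [3, 4, 6] / [5] / [7] / [8];  Q = [1, 3, 4] / [2] / [5] / [6]
  Insert 2 (step 7): P = [2, 4, 6] / [3] / [5] / [7] / [8];  Q = [1, 3, 4] / [2] / [5] / [6] / [7]
  Insert 1 (step 8): P = [1, 4, 6] / [2] / [3] / [5] / [7] / [8];  Q = [1, 3, 4] / [2] / [5] / [6] / [7] / [8]
Final shape: (3, 1, 1, 1, 1, 1).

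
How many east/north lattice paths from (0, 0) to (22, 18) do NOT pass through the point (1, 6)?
Number of paths = 110896540560

Total paths from (0, 0) to (22, 18): C(40, 22) = 113380261800. Paths through (1, 6): (paths (0, 0) → (1, 6)) × (paths (1, 6) → (22, 18)) = C(7, 1) · C(33, 21) = 7 · 354817320 = 2483721240. Avoidance count = 113380261800 − 2483721240 = 110896540560.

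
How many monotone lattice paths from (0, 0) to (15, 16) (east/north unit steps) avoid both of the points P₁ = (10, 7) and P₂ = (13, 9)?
Number of paths = 250699459

Inclusion–exclusion. Total paths: C(31, 15) = 300540195. Through P₁: C(17, 10)·C(14, 5) = 38934896. Through P₂: C(22, 13)·C(9, 2) = 17907120. Since P₁ is strictly southwest of P₂, a monotone path through both must visit P₁ then P₂; paths through both = C(17, 10)·C(5, 3)·C(9, 2) = 7001280. Avoid both = 300540195 − 38934896 − 17907120 + 7001280 = 250699459.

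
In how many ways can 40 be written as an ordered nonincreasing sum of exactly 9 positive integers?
p(40, 9 parts) = 3589

Partitions of n into exactly k parts are in bijection with partitions of n − k into at most k parts (subtract 1 from each part). So p(40, exactly 9) = p(31, parts ≤ 9). Computing via the recurrence p(m, j) = p(m, j−1) + p(m−j, j) gives 3589.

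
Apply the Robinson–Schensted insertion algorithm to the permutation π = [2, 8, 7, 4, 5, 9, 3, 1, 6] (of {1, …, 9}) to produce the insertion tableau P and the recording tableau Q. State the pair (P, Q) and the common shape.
P = [1, 3, 5, 6] / [2, 9] / [4] / [7] / [8];  Q = [1, 2, 5, 6] / [3, 9] / [4] / [7] / [8];  common shape = (4, 2, 1, 1, 1)

Row-insert the values π_1, π_2, … into P one at a time, bumping the leftmost entry strictly greater than the inserted value down to the next row. The recording tableau Q records, in position (i, j), the step at which that cell was added to P.
  Insert 2 (step 1): P = [2];  Q = [1]
  Insert 8 (step 2): P = [2, 8];  Q = [1, 2]
  Insert 7 (step 3): P = [2, 7] / [8];  Q = [1, 2] / [3]
  Insert 4 (step 4): P = [2, 4] / [7] / [8];  Q = [1, 2] / [3] / [4]
  Insert 5 (step 5): P = [2, 4, 5] / [7] / [8];  Q = [1, 2, 5] / [3] / [4]
  Insert 9 (step 6): P = [2, 4, 5, 9] / [7] / [8];  Q = [1, 2, 5, 6] / [3] / [4]
  Insert 3 (step 7): P = [2, 3, 5, 9] / [4] / [7] / [8];  Q = [1, 2, 5, 6] / [3] / [4] / [7]
  Insert 1 (step 8): P = [1, 3, 5, 9] / [2] / [4] / [7] / [8];  Q = [1, 2, 5, 6] / [3] / [4] / [7] / [8]
  Insert 6 (step 9): P = [1, 3, 5, 6] / [2, 9] / [4] / [7] / [8];  Q = [1, 2, 5, 6] / [3, 9] / [4] / [7] / [8]
Final shape: (4, 2, 1, 1, 1).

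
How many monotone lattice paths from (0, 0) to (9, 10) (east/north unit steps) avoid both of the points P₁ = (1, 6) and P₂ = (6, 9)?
Number of paths = 70461

Inclusion–exclusion. Total paths: C(19, 9) = 92378. Through P₁: C(7, 1)·C(12, 8) = 3465. Through P₂: C(15, 6)·C(4, 3) = 20020. Since P₁ is strictly southwest of P₂, a monotone path through both must visit P₁ then P₂; paths through both = C(7, 1)·C(8, 5)·C(4, 3) = 1568. Avoid both = 92378 − 3465 − 20020 + 1568 = 70461.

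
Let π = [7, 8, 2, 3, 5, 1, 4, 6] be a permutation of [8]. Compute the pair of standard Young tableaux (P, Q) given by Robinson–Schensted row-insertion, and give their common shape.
P = [1, 3, 4, 6] / [2, 5] / [7, 8];  Q = [1, 2, 5, 8] / [3, 4] / [6, 7];  common shape = (4, 2, 2)

Row-insert the values π_1, π_2, … into P one at a time, bumping the leftmost entry strictly greater than the inserted value down to the next row. The recording tableau Q records, in position (i, j), the step at which that cell was added to P.
  Insert 7 (step 1): P = [7];  Q = [1]
  Insert 8 (step 2): P = [7, 8];  Q = [1, 2]
  Insert 2 (step 3): P = [2, 8] / [7];  Q = [1, 2] / [3]
  Insert 3 (step 4): P = [2, 3] / [7, 8];  Q = [1, 2] / [3, 4]
  Insert 5 (step 5): P = [2, 3, 5] / [7, 8];  Q = [1, 2, 5] / [3, 4]
  Insert 1 (step 6): P = [1, 3, 5] / [2, 8] / [7];  Q = [1, 2, 5] / [3, 4] / [6]
  Insert 4 (step 7): P = [1, 3, 4] / [2, 5] / [7, 8];  Q = [1, 2, 5] / [3, 4] / [6, 7]
  Insert 6 (step 8): P = [1, 3, 4, 6] / [2, 5] / [7, 8];  Q = [1, 2, 5, 8] / [3, 4] / [6, 7]
Final shape: (4, 2, 2).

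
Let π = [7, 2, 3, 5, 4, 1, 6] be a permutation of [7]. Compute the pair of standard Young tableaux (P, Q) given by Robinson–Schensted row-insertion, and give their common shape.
P = [1, 3, 4, 6] / [2] / [5] / [7];  Q = [1, 3, 4, 7] / [2] / [5] / [6];  common shape = (4, 1, 1, 1)

Row-insert the values π_1, π_2, … into P one at a time, bumping the leftmost entry strictly greater than the inserted value down to the next row. The recording tableau Q records, in position (i, j), the step at which that cell was added to P.
  Insert 7 (step 1): P = [7];  Q = [1]
  Insert 2 (step 2): P = [2] / [7];  Q = [1] / [2]
  Insert 3 (step 3): P = [2, 3] / [7];  Q = [1, 3] / [2]
  Insert 5 (step 4): P = [2, 3, 5] / [7];  Q = [1, 3, 4] / [2]
  Insert 4 (step 5): P = [2, 3, 4] / [5] / [7];  Q = [1, 3, 4] / [2] / [5]
  Insert 1 (step 6): P = [1, 3, 4] / [2] / [5] / [7];  Q = [1, 3, 4] / [2] / [5] / [6]
  Insert 6 (step 7): P = [1, 3, 4, 6] / [2] / [5] / [7];  Q = [1, 3, 4, 7] / [2] / [5] / [6]
Final shape: (4, 1, 1, 1).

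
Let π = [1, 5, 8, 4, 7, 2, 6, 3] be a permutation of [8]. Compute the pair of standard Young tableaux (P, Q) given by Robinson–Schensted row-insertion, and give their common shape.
P = [1, 2, 3] / [4, 6] / [5, 7] / [8];  Q = [1, 2, 3] / [4, 5] / [6, 7] / [8];  common shape = (3, 2, 2, 1)

Row-insert the values π_1, π_2, … into P one at a time, bumping the leftmost entry strictly greater than the inserted value down to the next row. The recording tableau Q records, in position (i, j), the step at which that cell was added to P.
  Insert 1 (step 1): P = [1];  Q = [1]
  Insert 5 (step 2): P = [1, 5];  Q = [1, 2]
  Insert 8 (step 3): P = [1, 5, 8];  Q = [1, 2, 3]
  Insert 4 (step 4): P = [1, 4, 8] / [5];  Q = [1, 2, 3] / [4]
  Insert 7 (step 5): P = [1, 4, 7] / [5, 8];  Q = [1, 2, 3] / [4, 5]
  Insert 2 (step 6): P = [1, 2, 7] / [4, 8] / [5];  Q = [1, 2, 3] / [4, 5] / [6]
  Insert 6 (step 7): P = [1, 2, 6] / [4, 7] / [5, 8];  Q = [1, 2, 3] / [4, 5] / [6, 7]
  Insert 3 (step 8): P = [1, 2, 3] / [4, 6] / [5, 7] / [8];  Q = [1, 2, 3] / [4, 5] / [6, 7] / [8]
Final shape: (3, 2, 2, 1).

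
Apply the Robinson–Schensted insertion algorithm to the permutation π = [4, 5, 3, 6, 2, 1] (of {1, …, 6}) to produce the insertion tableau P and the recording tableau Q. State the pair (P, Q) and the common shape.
P = [1, 5, 6] / [2] / [3] / [4];  Q = [1, 2, 4] / [3] / [5] / [6];  common shape = (3, 1, 1, 1)

Row-insert the values π_1, π_2, … into P one at a time, bumping the leftmost entry strictly greater than the inserted value down to the next row. The recording tableau Q records, in position (i, j), the step at which that cell was added to P.
  Insert 4 (step 1): P = [4];  Q = [1]
  Insert 5 (step 2): P = [4, 5];  Q = [1, 2]
  Insert 3 (step 3): P = [3, 5] / [4];  Q = [1, 2] / [3]
  Insert 6 (step 4): P = [3, 5, 6] / [4];  Q = [1, 2, 4] / [3]
  Insert 2 (step 5): P = [2, 5, 6] / [3] / [4];  Q = [1, 2, 4] / [3] / [5]
  Insert 1 (step 6): P = [1, 5, 6] / [2] / [3] / [4];  Q = [1, 2, 4] / [3] / [5] / [6]
Final shape: (3, 1, 1, 1).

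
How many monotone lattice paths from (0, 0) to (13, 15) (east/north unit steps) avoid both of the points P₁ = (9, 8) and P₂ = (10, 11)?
Number of paths = 20478200

Inclusion–exclusion. Total paths: C(28, 13) = 37442160. Through P₁: C(17, 9)·C(11, 4) = 8022300. Through P₂: C(21, 10)·C(7, 3) = 12345060. Since P₁ is strictly southwest of P₂, a monotone path through both must visit P₁ then P₂; paths through both = C(17, 9)·C(4, 1)·C(7, 3) = 3403400. Avoid both = 37442160 − 8022300 − 12345060 + 3403400 = 20478200.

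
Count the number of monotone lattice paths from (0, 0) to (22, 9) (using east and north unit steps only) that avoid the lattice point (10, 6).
Number of paths = 16516435

Total paths from (0, 0) to (22, 9): C(31, 22) = 20160075. Paths through (10, 6): (paths (0, 0) → (10, 6)) × (paths (10, 6) → (22, 9)) = C(16, 10) · C(15, 12) = 8008 · 455 = 3643640. Avoidance count = 20160075 − 3643640 = 16516435.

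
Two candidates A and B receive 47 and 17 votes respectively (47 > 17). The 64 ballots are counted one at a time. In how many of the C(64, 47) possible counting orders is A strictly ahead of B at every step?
Strict-lead orderings = 646579769664150

Total orderings of the 64 votes with 47 for A: C(64, 47) = 1379370175283520. By the Bertrand ballot formula (Cycle Lemma / reflection principle), the number of orderings in which A is strictly ahead of B throughout is (p − q)/(p + q) · C(p + q, p) = (47 − 17)/(47 + 17) · 1379370175283520 = 646579769664150.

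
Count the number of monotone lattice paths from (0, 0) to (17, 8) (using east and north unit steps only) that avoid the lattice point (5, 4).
Number of paths = 852255

Total paths from (0, 0) to (17, 8): C(25, 17) = 1081575. Paths through (5, 4): (paths (0, 0) → (5, 4)) × (paths (5, 4) → (17, 8)) = C(9, 5) · C(16, 12) = 126 · 1820 = 229320. Avoidance count = 1081575 − 229320 = 852255.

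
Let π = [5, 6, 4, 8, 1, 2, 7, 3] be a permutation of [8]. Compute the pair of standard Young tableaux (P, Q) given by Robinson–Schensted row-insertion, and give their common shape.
P = [1, 2, 3] / [4, 6, 7] / [5, 8];  Q = [1, 2, 4] / [3, 6, 7] / [5, 8];  common shape = (3, 3, 2)

Row-insert the values π_1, π_2, … into P one at a time, bumping the leftmost entry strictly greater than the inserted value down to the next row. The recording tableau Q records, in position (i, j), the step at which that cell was added to P.
  Insert 5 (step 1): P = [5];  Q = [1]
  Insert 6 (step 2): P = [5, 6];  Q = [1, 2]
  Insert 4 (step 3): P = [4, 6] / [5];  Q = [1, 2] / [3]
  Insert 8 (step 4): P = [4, 6, 8] / [5];  Q = [1, 2, 4] / [3]
  Insert 1 (step 5): P = [1, 6, 8] / [4] / [5];  Q = [1, 2, 4] / [3] / [5]
  Insert 2 (step 6): P = [1, 2, 8] / [4, 6] / [5];  Q = [1, 2, 4] / [3, 6] / [5]
  Insert 7 (step 7): P = [1, 2, 7] / [4, 6, 8] / [5];  Q = [1, 2, 4] / [3, 6, 7] / [5]
  Insert 3 (step 8): P = [1, 2, 3] / [4, 6, 7] / [5, 8];  Q = [1, 2, 4] / [3, 6, 7] / [5, 8]
Final shape: (3, 3, 2).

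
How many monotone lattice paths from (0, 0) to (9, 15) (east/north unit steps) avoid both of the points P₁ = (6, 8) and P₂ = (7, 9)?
Number of paths = 794992

Inclusion–exclusion. Total paths: C(24, 9) = 1307504. Through P₁: C(14, 6)·C(10, 3) = 360360. Through P₂: C(16, 7)·C(8, 2) = 320320. Since P₁ is strictly southwest of P₂, a monotone path through both must visit P₁ then P₂; paths through both = C(14, 6)·C(2, 1)·C(8, 2) = 168168. Avoid both = 1307504 − 360360 − 320320 + 168168 = 794992.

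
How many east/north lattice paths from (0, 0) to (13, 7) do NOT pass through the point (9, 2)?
Number of paths = 70590

Total paths from (0, 0) to (13, 7): C(20, 13) = 77520. Paths through (9, 2): (paths (0, 0) → (9, 2)) × (paths (9, 2) → (13, 7)) = C(11, 9) · C(9, 4) = 55 · 126 = 6930. Avoidance count = 77520 − 6930 = 70590.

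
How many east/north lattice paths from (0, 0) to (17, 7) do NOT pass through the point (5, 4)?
Number of paths = 288774

Total paths from (0, 0) to (17, 7): C(24, 17) = 346104. Paths through (5, 4): (paths (0, 0) → (5, 4)) × (paths (5, 4) → (17, 7)) = C(9, 5) · C(15, 12) = 126 · 455 = 57330. Avoidance count = 346104 − 57330 = 288774.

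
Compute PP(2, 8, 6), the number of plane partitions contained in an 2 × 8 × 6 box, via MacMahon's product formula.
PP(2, 8, 6) = 2147145

Evaluate the triple product over i = 1..2, j = 1..8, k = 1..6. The factors are (2/1) · (3/2) · (4/3) · (5/4) · (6/5) · (7/6) · (3/2) · (4/3) · … (96 factors total). The numerators and denominators telescope so the product is an integer; carrying out the multiplication exactly gives PP(2, 8, 6) = 2147145.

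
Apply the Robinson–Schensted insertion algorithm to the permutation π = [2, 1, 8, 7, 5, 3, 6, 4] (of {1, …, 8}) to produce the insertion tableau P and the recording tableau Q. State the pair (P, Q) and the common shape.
P = [1, 3, 4] / [2, 5, 6] / [7] / [8];  Q = [1, 3, 7] / [2, 4, 8] / [5] / [6];  common shape = (3, 3, 1, 1)

Row-insert the values π_1, π_2, … into P one at a time, bumping the leftmost entry strictly greater than the inserted value down to the next row. The recording tableau Q records, in position (i, j), the step at which that cell was added to P.
  Insert 2 (step 1): P = [2];  Q = [1]
  Insert 1 (step 2): P = [1] / [2];  Q = [1] / [2]
  Insert 8 (step 3): P = [1, 8] / [2];  Q = [1, 3] / [2]
  Insert 7 (step 4): P = [1, 7] / [2, 8];  Q = [1, 3] / [2, 4]
  Insert 5 (step 5): P = [1, 5] / [2, 7] / [8];  Q = [1, 3] / [2, 4] / [5]
  Insert 3 (step 6): P = [1, 3] / [2, 5] / [7] / [8];  Q = [1, 3] / [2, 4] / [5] / [6]
  Insert 6 (step 7): P = [1, 3, 6] / [2, 5] / [7] / [8];  Q = [1, 3, 7] / [2, 4] / [5] / [6]
  Insert 4 (step 8): P = [1, 3, 4] / [2, 5, 6] / [7] / [8];  Q = [1, 3, 7] / [2, 4, 8] / [5] / [6]
Final shape: (3, 3, 1, 1).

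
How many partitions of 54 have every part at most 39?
p(54, parts ≤ 39) = 385647

Use the recurrence p(n, m) = p(n, m−1) + p(n−m, m): either the largest part is < m (count p(n, m−1)) or the largest part is exactly m (remove one copy of m, count p(n−m, m)). With p(0, ·) = 1 this gives p(54, parts ≤ 39) = 385647. (By conjugating Young diagrams, this also counts partitions of 54 into at most 39 parts.)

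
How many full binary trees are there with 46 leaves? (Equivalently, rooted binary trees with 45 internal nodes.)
C_45 = 2257117854077248073253720

These full binary trees are counted by the Catalan number C_n = (1/(n + 1)) · C(2n, n). For n = 45: C_45 = (1/46) · C(90, 45) = 103827421287553411369671120/46 = 2257117854077248073253720.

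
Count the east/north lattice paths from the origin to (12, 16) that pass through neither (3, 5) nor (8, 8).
Number of paths = 16197665

Inclusion–exclusion. Total paths: C(28, 12) = 30421755. Through P₁: C(8, 3)·C(20, 9) = 9405760. Through P₂: C(16, 8)·C(12, 4) = 6370650. Since P₁ is strictly southwest of P₂, a monotone path through both must visit P₁ then P₂; paths through both = C(8, 3)·C(8, 5)·C(12, 4) = 1552320. Avoid both = 30421755 − 9405760 − 6370650 + 1552320 = 16197665.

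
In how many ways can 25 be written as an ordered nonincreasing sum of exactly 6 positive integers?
p(25, 6 parts) = 235

Partitions of n into exactly k parts are in bijection with partitions of n − k into at most k parts (subtract 1 from each part). So p(25, exactly 6) = p(19, parts ≤ 6). Computing via the recurrence p(m, j) = p(m, j−1) + p(m−j, j) gives 235.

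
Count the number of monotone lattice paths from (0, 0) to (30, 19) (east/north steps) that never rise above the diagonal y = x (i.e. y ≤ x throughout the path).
Number of paths = 7297426411968

By the reflection principle (André's argument), the number of monotone paths to (30, 19) with n ≤ m that never go above y = x is C(49, 30) − C(49, 31) = 18851684897584 − 11554258485616 = 7297426411968.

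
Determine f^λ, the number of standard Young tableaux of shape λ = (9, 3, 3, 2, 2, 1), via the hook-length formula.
# SYT of shape (9, 3, 3, 2, 2, 1) = 55426800

Hook-length formula: f^λ = n! / Π hook(c), product over all cells c of the Young diagram. For λ = (9, 3, 3, 2, 2, 1), n = 20 boxes. Hook lengths by row (left-to-right, top-to-bottom): [14, 12, 9, 6, 5, 4, 3, 2, 1]; [7, 5, 2]; [6, 4, 1]; [4, 2]; [3, 1]; [1]. Product of hooks = 43893964800. So f^λ = 20! / 43893964800 = 2432902008176640000 / 43893964800 = 55426800.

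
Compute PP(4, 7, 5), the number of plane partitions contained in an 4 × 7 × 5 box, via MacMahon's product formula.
PP(4, 7, 5) = 868489479

Evaluate the triple product over i = 1..4, j = 1..7, k = 1..5. The factors are (2/1) · (3/2) · (4/3) · (5/4) · (6/5) · (3/2) · (4/3) · (5/4) · … (140 factors total). The numerators and denominators telescope so the product is an integer; carrying out the multiplication exactly gives PP(4, 7, 5) = 868489479.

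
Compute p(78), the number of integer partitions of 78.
p(78) = 12132164

Compute p(n) via the recurrence p(n, m) = p(n, m−1) + p(n−m, m), where p(n, m) counts partitions of n with all parts ≤ m and p(n) = p(n, n). The base cases are p(0, m) = 1 and p(n, 0) = 0 for n > 0. Filling the table yields p(78) = 12132164. (Euler's pentagonal recurrence is an alternative.)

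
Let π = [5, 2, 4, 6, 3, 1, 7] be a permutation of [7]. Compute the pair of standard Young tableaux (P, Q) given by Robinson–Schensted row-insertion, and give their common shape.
P = [1, 3, 6, 7] / [2] / [4] / [5];  Q = [1, 3, 4, 7] / [2] / [5] / [6];  common shape = (4, 1, 1, 1)

Row-insert the values π_1, π_2, … into P one at a time, bumping the leftmost entry strictly greater than the inserted value down to the next row. The recording tableau Q records, in position (i, j), the step at which that cell was added to P.
  Insert 5 (step 1): P = [5];  Q = [1]
  Insert 2 (step 2): P = [2] / [5];  Q = [1] / [2]
  Insert 4 (step 3): P = [2, 4] / [5];  Q = [1, 3] / [2]
  Insert 6 (step 4): P = [2, 4, 6] / [5];  Q = [1, 3, 4] / [2]
  Insert 3 (step 5): P = [2, 3, 6] / [4] / [5];  Q = [1, 3, 4] / [2] / [5]
  Insert 1 (step 6): P = [1, 3, 6] / [2] / [4] / [5];  Q = [1, 3, 4] / [2] / [5] / [6]
  Insert 7 (step 7): P = [1, 3, 6, 7] / [2] / [4] / [5];  Q = [1, 3, 4, 7] / [2] / [5] / [6]
Final shape: (4, 1, 1, 1).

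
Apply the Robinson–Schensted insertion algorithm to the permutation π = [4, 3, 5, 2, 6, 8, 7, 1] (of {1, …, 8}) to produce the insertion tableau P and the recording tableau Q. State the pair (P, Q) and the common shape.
P = [1, 5, 6, 7] / [2, 8] / [3] / [4];  Q = [1, 3, 5, 6] / [2, 7] / [4] / [8];  common shape = (4, 2, 1, 1)

Row-insert the values π_1, π_2, … into P one at a time, bumping the leftmost entry strictly greater than the inserted value down to the next row. The recording tableau Q records, in position (i, j), the step at which that cell was added to P.
  Insert 4 (step 1): P = [4];  Q = [1]
  Insert 3 (step 2): P = [3] / [4];  Q = [1] / [2]
  Insert 5 (step 3): P = [3, 5] / [4];  Q = [1, 3] / [2]
  Insert 2 (step 4): P = [2, 5] / [3] / [4];  Q = [1, 3] / [2] / [4]
  Insert 6 (step 5): P = [2, 5, 6] / [3] / [4];  Q = [1, 3, 5] / [2] / [4]
  Insert 8 (step 6): P = [2, 5, 6, 8] / [3] / [4];  Q = [1, 3, 5, 6] / [2] / [4]
  Insert 7 (step 7): P = [2, 5, 6, 7] / [3, 8] / [4];  Q = [1, 3, 5, 6] / [2, 7] / [4]
  Insert 1 (step 8): P = [1, 5, 6, 7] / [2, 8] / [3] / [4];  Q = [1, 3, 5, 6] / [2, 7] / [4] / [8]
Final shape: (4, 2, 1, 1).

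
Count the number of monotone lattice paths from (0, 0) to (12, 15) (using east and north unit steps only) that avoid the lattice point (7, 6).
Number of paths = 13948428

Total paths from (0, 0) to (12, 15): C(27, 12) = 17383860. Paths through (7, 6): (paths (0, 0) → (7, 6)) × (paths (7, 6) → (12, 15)) = C(13, 7) · C(14, 5) = 1716 · 2002 = 3435432. Avoidance count = 17383860 − 3435432 = 13948428.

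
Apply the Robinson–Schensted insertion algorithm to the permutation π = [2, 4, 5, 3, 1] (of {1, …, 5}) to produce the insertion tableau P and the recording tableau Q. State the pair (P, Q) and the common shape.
P = [1, 3, 5] / [2] / [4];  Q = [1, 2, 3] / [4] / [5];  common shape = (3, 1, 1)

Row-insert the values π_1, π_2, … into P one at a time, bumping the leftmost entry strictly greater than the inserted value down to the next row. The recording tableau Q records, in position (i, j), the step at which that cell was added to P.
  Insert 2 (step 1): P = [2];  Q = [1]
  Insert 4 (step 2): P = [2, 4];  Q = [1, 2]
  Insert 5 (step 3): P = [2, 4, 5];  Q = [1, 2, 3]
  Insert 3 (step 4): P = [2, 3, 5] / [4];  Q = [1, 2, 3] / [4]
  Insert 1 (step 5): P = [1, 3, 5] / [2] / [4];  Q = [1, 2, 3] / [4] / [5]
Final shape: (3, 1, 1).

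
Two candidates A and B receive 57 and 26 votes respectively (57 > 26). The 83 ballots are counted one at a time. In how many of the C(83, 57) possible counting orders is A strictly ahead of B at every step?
Strict-lead orderings = 901624422418785838008

Total orderings of the 83 votes with 57 for A: C(83, 57) = 2414026679379329824344. By the Bertrand ballot formula (Cycle Lemma / reflection principle), the number of orderings in which A is strictly ahead of B throughout is (p − q)/(p + q) · C(p + q, p) = (57 − 26)/(57 + 26) · 2414026679379329824344 = 901624422418785838008.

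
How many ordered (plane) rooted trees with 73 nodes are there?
C_72 = 20276890389709399862928998568254641025700

These ordered rooted trees are counted by the Catalan number C_n = (1/(n + 1)) · C(2n, n). For n = 72: C_72 = (1/73) · C(144, 72) = 1480212998448786189993816895482588794876100/73 = 20276890389709399862928998568254641025700.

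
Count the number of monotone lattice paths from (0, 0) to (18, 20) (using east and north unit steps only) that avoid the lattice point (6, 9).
Number of paths = 26810850220

Total paths from (0, 0) to (18, 20): C(38, 18) = 33578000610. Paths through (6, 9): (paths (0, 0) → (6, 9)) × (paths (6, 9) → (18, 20)) = C(15, 6) · C(23, 12) = 5005 · 1352078 = 6767150390. Avoidance count = 33578000610 − 6767150390 = 26810850220.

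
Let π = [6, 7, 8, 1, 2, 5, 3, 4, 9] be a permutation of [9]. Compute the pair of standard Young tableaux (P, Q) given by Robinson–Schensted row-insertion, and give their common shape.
P = [1, 2, 3, 4, 9] / [5, 7, 8] / [6];  Q = [1, 2, 3, 8, 9] / [4, 5, 6] / [7];  common shape = (5, 3, 1)

Row-insert the values π_1, π_2, … into P one at a time, bumping the leftmost entry strictly greater than the inserted value down to the next row. The recording tableau Q records, in position (i, j), the step at which that cell was added to P.
  Insert 6 (step 1): P = [6];  Q = [1]
  Insert 7 (step 2): P = [6, 7];  Q = [1, 2]
  Insert 8 (step 3): P = [6, 7, 8];  Q = [1, 2, 3]
  Insert 1 (step 4): P = [1, 7, 8] / [6];  Q = [1, 2, 3] / [4]
  Insert 2 (step 5): P = [1, 2, 8] / [6, 7];  Q = [1, 2, 3] / [4, 5]
  Insert 5 (step 6): P = [1, 2, 5] / [6, 7, 8];  Q = [1, 2, 3] / [4, 5, 6]
  Insert 3 (step 7): P = [1, 2, 3] / [5, 7, 8] / [6];  Q = [1, 2, 3] / [4, 5, 6] / [7]
  Insert 4 (step 8): P = [1, 2, 3, 4] / [5, 7, 8] / [6];  Q = [1, 2, 3, 8] / [4, 5, 6] / [7]
  Insert 9 (step 9): P = [1, 2, 3, 4, 9] / [5, 7, 8] / [6];  Q = [1, 2, 3, 8, 9] / [4, 5, 6] / [7]
Final shape: (5, 3, 1).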